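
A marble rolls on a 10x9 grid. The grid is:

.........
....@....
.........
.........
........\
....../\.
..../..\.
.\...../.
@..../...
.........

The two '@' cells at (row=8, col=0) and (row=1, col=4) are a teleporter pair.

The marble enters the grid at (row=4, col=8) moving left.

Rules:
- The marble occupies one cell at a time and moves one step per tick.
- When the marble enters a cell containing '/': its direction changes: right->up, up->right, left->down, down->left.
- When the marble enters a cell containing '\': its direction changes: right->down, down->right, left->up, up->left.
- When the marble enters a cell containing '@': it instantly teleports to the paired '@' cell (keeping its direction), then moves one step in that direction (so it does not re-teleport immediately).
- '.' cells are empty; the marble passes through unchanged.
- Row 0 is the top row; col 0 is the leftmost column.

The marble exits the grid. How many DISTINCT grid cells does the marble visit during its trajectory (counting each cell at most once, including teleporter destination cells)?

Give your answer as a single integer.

Answer: 5

Derivation:
Step 1: enter (4,8), '\' deflects left->up, move up to (3,8)
Step 2: enter (3,8), '.' pass, move up to (2,8)
Step 3: enter (2,8), '.' pass, move up to (1,8)
Step 4: enter (1,8), '.' pass, move up to (0,8)
Step 5: enter (0,8), '.' pass, move up to (-1,8)
Step 6: at (-1,8) — EXIT via top edge, pos 8
Distinct cells visited: 5 (path length 5)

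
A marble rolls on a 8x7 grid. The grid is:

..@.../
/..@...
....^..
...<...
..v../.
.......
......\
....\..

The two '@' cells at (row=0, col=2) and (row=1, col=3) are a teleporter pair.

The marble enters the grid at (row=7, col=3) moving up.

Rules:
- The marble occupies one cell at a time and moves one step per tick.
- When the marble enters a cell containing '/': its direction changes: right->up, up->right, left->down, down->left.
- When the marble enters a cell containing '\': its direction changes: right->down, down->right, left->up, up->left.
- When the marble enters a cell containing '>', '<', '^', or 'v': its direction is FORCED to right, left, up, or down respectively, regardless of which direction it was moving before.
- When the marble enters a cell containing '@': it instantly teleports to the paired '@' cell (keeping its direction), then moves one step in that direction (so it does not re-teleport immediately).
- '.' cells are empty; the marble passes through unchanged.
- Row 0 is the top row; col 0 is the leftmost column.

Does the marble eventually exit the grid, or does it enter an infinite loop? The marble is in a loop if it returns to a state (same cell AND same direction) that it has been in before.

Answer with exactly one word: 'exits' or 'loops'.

Step 1: enter (7,3), '.' pass, move up to (6,3)
Step 2: enter (6,3), '.' pass, move up to (5,3)
Step 3: enter (5,3), '.' pass, move up to (4,3)
Step 4: enter (4,3), '.' pass, move up to (3,3)
Step 5: enter (3,3), '<' forces up->left, move left to (3,2)
Step 6: enter (3,2), '.' pass, move left to (3,1)
Step 7: enter (3,1), '.' pass, move left to (3,0)
Step 8: enter (3,0), '.' pass, move left to (3,-1)
Step 9: at (3,-1) — EXIT via left edge, pos 3

Answer: exits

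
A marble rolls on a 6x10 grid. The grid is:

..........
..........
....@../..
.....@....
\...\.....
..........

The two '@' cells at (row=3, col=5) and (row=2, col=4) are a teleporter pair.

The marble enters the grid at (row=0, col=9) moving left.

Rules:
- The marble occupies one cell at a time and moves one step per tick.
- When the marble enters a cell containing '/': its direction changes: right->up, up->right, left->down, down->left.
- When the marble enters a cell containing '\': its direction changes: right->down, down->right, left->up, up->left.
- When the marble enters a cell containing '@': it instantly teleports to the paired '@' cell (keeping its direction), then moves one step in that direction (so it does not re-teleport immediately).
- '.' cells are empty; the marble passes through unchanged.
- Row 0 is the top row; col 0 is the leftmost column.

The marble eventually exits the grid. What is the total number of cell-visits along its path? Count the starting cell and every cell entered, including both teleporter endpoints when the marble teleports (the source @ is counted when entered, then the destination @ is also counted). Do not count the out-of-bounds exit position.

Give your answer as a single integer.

Answer: 10

Derivation:
Step 1: enter (0,9), '.' pass, move left to (0,8)
Step 2: enter (0,8), '.' pass, move left to (0,7)
Step 3: enter (0,7), '.' pass, move left to (0,6)
Step 4: enter (0,6), '.' pass, move left to (0,5)
Step 5: enter (0,5), '.' pass, move left to (0,4)
Step 6: enter (0,4), '.' pass, move left to (0,3)
Step 7: enter (0,3), '.' pass, move left to (0,2)
Step 8: enter (0,2), '.' pass, move left to (0,1)
Step 9: enter (0,1), '.' pass, move left to (0,0)
Step 10: enter (0,0), '.' pass, move left to (0,-1)
Step 11: at (0,-1) — EXIT via left edge, pos 0
Path length (cell visits): 10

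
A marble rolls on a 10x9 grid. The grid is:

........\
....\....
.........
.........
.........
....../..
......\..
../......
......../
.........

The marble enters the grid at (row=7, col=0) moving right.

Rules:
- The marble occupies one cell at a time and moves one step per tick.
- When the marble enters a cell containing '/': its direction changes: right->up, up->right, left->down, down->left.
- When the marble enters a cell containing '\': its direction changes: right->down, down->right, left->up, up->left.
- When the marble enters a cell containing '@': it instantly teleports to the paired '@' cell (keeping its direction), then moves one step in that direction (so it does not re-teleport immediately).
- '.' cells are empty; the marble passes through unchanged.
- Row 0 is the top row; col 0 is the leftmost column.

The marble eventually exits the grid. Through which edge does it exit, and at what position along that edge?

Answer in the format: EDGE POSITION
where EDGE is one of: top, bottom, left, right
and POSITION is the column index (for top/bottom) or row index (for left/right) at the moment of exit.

Answer: top 2

Derivation:
Step 1: enter (7,0), '.' pass, move right to (7,1)
Step 2: enter (7,1), '.' pass, move right to (7,2)
Step 3: enter (7,2), '/' deflects right->up, move up to (6,2)
Step 4: enter (6,2), '.' pass, move up to (5,2)
Step 5: enter (5,2), '.' pass, move up to (4,2)
Step 6: enter (4,2), '.' pass, move up to (3,2)
Step 7: enter (3,2), '.' pass, move up to (2,2)
Step 8: enter (2,2), '.' pass, move up to (1,2)
Step 9: enter (1,2), '.' pass, move up to (0,2)
Step 10: enter (0,2), '.' pass, move up to (-1,2)
Step 11: at (-1,2) — EXIT via top edge, pos 2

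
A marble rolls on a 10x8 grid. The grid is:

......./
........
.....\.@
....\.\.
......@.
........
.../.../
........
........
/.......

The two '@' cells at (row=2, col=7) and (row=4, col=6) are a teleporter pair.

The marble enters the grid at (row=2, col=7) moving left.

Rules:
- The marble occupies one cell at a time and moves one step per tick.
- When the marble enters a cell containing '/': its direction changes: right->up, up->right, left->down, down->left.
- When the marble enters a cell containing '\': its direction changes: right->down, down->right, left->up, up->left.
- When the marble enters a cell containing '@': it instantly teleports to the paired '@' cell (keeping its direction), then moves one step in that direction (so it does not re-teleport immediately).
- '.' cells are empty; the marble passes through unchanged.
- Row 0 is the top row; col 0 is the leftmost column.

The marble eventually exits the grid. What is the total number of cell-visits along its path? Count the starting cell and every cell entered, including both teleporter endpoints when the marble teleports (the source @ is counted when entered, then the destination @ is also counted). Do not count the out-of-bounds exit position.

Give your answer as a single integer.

Answer: 8

Derivation:
Step 1: enter (2,7), '@' teleport (2,7)->(4,6), also enter (4,6), move left to (4,5)
Step 2: enter (4,5), '.' pass, move left to (4,4)
Step 3: enter (4,4), '.' pass, move left to (4,3)
Step 4: enter (4,3), '.' pass, move left to (4,2)
Step 5: enter (4,2), '.' pass, move left to (4,1)
Step 6: enter (4,1), '.' pass, move left to (4,0)
Step 7: enter (4,0), '.' pass, move left to (4,-1)
Step 8: at (4,-1) — EXIT via left edge, pos 4
Path length (cell visits): 8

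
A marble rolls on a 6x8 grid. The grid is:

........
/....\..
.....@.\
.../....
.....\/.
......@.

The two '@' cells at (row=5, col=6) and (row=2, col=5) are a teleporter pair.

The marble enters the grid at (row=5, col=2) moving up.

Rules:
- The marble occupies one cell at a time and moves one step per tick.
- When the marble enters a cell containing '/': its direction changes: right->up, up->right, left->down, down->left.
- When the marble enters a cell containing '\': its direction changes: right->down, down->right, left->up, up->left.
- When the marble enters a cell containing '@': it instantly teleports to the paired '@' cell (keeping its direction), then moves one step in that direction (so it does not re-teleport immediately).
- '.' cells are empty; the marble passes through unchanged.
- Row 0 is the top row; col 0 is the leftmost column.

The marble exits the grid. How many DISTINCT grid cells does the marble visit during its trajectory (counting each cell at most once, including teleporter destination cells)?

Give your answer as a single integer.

Step 1: enter (5,2), '.' pass, move up to (4,2)
Step 2: enter (4,2), '.' pass, move up to (3,2)
Step 3: enter (3,2), '.' pass, move up to (2,2)
Step 4: enter (2,2), '.' pass, move up to (1,2)
Step 5: enter (1,2), '.' pass, move up to (0,2)
Step 6: enter (0,2), '.' pass, move up to (-1,2)
Step 7: at (-1,2) — EXIT via top edge, pos 2
Distinct cells visited: 6 (path length 6)

Answer: 6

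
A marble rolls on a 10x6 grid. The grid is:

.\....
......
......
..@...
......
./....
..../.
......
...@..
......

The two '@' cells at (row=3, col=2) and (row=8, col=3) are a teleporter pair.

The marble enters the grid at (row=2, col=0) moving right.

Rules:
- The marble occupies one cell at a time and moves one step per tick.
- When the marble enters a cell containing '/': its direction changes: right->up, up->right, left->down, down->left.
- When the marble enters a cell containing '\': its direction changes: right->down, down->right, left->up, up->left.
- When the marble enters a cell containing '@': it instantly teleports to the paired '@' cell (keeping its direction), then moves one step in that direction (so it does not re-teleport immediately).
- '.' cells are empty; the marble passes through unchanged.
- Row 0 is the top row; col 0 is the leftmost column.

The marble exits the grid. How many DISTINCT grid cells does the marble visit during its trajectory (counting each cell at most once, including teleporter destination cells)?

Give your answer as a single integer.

Step 1: enter (2,0), '.' pass, move right to (2,1)
Step 2: enter (2,1), '.' pass, move right to (2,2)
Step 3: enter (2,2), '.' pass, move right to (2,3)
Step 4: enter (2,3), '.' pass, move right to (2,4)
Step 5: enter (2,4), '.' pass, move right to (2,5)
Step 6: enter (2,5), '.' pass, move right to (2,6)
Step 7: at (2,6) — EXIT via right edge, pos 2
Distinct cells visited: 6 (path length 6)

Answer: 6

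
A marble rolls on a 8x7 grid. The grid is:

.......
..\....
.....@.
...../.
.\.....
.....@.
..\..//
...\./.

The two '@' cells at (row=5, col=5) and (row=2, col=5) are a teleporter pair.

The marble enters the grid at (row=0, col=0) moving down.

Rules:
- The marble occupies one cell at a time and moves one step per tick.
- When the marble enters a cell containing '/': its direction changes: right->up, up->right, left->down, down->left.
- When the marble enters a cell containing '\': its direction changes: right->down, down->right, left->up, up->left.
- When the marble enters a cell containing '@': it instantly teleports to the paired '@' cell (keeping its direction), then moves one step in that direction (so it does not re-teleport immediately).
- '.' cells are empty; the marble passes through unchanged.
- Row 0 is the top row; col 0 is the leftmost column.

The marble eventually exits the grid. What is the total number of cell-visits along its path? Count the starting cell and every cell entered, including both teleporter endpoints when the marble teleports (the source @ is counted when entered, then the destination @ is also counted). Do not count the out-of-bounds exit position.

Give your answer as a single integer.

Step 1: enter (0,0), '.' pass, move down to (1,0)
Step 2: enter (1,0), '.' pass, move down to (2,0)
Step 3: enter (2,0), '.' pass, move down to (3,0)
Step 4: enter (3,0), '.' pass, move down to (4,0)
Step 5: enter (4,0), '.' pass, move down to (5,0)
Step 6: enter (5,0), '.' pass, move down to (6,0)
Step 7: enter (6,0), '.' pass, move down to (7,0)
Step 8: enter (7,0), '.' pass, move down to (8,0)
Step 9: at (8,0) — EXIT via bottom edge, pos 0
Path length (cell visits): 8

Answer: 8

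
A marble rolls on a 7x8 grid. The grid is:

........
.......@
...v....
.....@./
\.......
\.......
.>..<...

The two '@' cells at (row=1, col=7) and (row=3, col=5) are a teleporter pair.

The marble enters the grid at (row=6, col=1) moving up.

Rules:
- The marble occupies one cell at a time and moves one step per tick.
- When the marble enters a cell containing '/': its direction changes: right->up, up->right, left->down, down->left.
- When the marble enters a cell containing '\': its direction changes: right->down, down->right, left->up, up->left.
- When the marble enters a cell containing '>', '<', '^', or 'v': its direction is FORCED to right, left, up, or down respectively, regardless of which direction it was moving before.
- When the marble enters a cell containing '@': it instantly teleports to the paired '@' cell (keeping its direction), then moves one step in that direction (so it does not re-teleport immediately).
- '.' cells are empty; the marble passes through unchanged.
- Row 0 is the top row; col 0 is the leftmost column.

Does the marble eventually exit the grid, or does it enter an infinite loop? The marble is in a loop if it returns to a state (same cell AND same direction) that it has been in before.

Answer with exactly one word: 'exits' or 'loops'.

Step 1: enter (6,1), '>' forces up->right, move right to (6,2)
Step 2: enter (6,2), '.' pass, move right to (6,3)
Step 3: enter (6,3), '.' pass, move right to (6,4)
Step 4: enter (6,4), '<' forces right->left, move left to (6,3)
Step 5: enter (6,3), '.' pass, move left to (6,2)
Step 6: enter (6,2), '.' pass, move left to (6,1)
Step 7: enter (6,1), '>' forces left->right, move right to (6,2)
Step 8: at (6,2) dir=right — LOOP DETECTED (seen before)

Answer: loops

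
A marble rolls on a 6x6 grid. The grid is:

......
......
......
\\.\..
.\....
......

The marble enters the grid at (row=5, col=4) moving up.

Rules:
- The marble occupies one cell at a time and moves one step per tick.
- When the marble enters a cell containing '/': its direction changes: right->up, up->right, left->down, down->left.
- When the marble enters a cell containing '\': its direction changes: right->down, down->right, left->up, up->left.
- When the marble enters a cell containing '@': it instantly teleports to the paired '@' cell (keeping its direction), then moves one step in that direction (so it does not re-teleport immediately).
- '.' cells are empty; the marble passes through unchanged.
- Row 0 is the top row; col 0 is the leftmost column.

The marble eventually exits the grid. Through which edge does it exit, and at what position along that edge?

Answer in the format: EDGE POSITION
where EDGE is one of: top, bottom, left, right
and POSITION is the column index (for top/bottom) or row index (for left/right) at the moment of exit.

Answer: top 4

Derivation:
Step 1: enter (5,4), '.' pass, move up to (4,4)
Step 2: enter (4,4), '.' pass, move up to (3,4)
Step 3: enter (3,4), '.' pass, move up to (2,4)
Step 4: enter (2,4), '.' pass, move up to (1,4)
Step 5: enter (1,4), '.' pass, move up to (0,4)
Step 6: enter (0,4), '.' pass, move up to (-1,4)
Step 7: at (-1,4) — EXIT via top edge, pos 4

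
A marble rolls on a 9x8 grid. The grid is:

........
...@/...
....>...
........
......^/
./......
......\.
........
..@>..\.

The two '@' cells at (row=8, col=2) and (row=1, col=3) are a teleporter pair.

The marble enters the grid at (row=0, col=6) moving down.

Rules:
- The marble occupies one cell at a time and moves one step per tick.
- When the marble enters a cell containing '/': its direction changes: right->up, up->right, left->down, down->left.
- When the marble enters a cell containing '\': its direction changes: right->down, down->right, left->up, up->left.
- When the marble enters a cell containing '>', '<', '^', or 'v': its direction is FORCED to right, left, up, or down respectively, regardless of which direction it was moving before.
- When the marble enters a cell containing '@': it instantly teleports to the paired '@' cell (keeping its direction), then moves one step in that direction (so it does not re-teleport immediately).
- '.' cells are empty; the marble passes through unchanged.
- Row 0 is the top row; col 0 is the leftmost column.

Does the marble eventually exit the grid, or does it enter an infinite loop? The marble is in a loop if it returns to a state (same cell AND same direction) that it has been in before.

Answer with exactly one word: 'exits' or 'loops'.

Step 1: enter (0,6), '.' pass, move down to (1,6)
Step 2: enter (1,6), '.' pass, move down to (2,6)
Step 3: enter (2,6), '.' pass, move down to (3,6)
Step 4: enter (3,6), '.' pass, move down to (4,6)
Step 5: enter (4,6), '^' forces down->up, move up to (3,6)
Step 6: enter (3,6), '.' pass, move up to (2,6)
Step 7: enter (2,6), '.' pass, move up to (1,6)
Step 8: enter (1,6), '.' pass, move up to (0,6)
Step 9: enter (0,6), '.' pass, move up to (-1,6)
Step 10: at (-1,6) — EXIT via top edge, pos 6

Answer: exits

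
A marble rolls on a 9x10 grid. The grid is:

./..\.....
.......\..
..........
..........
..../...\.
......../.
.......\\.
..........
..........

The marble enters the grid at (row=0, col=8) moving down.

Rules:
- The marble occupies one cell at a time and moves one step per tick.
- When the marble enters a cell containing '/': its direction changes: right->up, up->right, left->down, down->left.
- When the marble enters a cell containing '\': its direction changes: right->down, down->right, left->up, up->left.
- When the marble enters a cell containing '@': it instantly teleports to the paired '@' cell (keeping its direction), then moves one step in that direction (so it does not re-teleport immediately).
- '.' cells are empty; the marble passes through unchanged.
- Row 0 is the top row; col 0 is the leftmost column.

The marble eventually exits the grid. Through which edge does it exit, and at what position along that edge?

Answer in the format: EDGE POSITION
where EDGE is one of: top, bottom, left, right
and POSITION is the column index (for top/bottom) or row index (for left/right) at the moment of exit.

Answer: right 4

Derivation:
Step 1: enter (0,8), '.' pass, move down to (1,8)
Step 2: enter (1,8), '.' pass, move down to (2,8)
Step 3: enter (2,8), '.' pass, move down to (3,8)
Step 4: enter (3,8), '.' pass, move down to (4,8)
Step 5: enter (4,8), '\' deflects down->right, move right to (4,9)
Step 6: enter (4,9), '.' pass, move right to (4,10)
Step 7: at (4,10) — EXIT via right edge, pos 4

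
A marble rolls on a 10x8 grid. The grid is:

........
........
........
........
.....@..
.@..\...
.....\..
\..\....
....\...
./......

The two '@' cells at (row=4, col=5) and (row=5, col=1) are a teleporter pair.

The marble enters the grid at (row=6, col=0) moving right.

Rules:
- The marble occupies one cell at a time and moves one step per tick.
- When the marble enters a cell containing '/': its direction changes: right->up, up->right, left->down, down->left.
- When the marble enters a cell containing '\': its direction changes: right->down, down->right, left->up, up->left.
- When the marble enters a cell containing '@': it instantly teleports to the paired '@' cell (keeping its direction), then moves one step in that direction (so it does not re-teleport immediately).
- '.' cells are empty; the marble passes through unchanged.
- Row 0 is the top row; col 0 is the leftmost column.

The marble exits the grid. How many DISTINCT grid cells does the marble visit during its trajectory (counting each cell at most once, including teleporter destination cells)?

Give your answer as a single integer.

Step 1: enter (6,0), '.' pass, move right to (6,1)
Step 2: enter (6,1), '.' pass, move right to (6,2)
Step 3: enter (6,2), '.' pass, move right to (6,3)
Step 4: enter (6,3), '.' pass, move right to (6,4)
Step 5: enter (6,4), '.' pass, move right to (6,5)
Step 6: enter (6,5), '\' deflects right->down, move down to (7,5)
Step 7: enter (7,5), '.' pass, move down to (8,5)
Step 8: enter (8,5), '.' pass, move down to (9,5)
Step 9: enter (9,5), '.' pass, move down to (10,5)
Step 10: at (10,5) — EXIT via bottom edge, pos 5
Distinct cells visited: 9 (path length 9)

Answer: 9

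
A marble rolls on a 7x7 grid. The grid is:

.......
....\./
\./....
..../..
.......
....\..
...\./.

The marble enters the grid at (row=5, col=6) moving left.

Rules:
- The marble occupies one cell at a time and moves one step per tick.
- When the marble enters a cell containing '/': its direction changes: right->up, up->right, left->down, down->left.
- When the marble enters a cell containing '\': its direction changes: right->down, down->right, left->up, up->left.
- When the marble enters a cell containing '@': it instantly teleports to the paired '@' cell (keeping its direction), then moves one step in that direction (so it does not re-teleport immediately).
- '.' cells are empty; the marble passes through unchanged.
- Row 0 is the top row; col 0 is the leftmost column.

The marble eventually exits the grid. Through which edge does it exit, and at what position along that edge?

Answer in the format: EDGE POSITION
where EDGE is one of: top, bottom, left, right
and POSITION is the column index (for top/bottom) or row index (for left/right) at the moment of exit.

Step 1: enter (5,6), '.' pass, move left to (5,5)
Step 2: enter (5,5), '.' pass, move left to (5,4)
Step 3: enter (5,4), '\' deflects left->up, move up to (4,4)
Step 4: enter (4,4), '.' pass, move up to (3,4)
Step 5: enter (3,4), '/' deflects up->right, move right to (3,5)
Step 6: enter (3,5), '.' pass, move right to (3,6)
Step 7: enter (3,6), '.' pass, move right to (3,7)
Step 8: at (3,7) — EXIT via right edge, pos 3

Answer: right 3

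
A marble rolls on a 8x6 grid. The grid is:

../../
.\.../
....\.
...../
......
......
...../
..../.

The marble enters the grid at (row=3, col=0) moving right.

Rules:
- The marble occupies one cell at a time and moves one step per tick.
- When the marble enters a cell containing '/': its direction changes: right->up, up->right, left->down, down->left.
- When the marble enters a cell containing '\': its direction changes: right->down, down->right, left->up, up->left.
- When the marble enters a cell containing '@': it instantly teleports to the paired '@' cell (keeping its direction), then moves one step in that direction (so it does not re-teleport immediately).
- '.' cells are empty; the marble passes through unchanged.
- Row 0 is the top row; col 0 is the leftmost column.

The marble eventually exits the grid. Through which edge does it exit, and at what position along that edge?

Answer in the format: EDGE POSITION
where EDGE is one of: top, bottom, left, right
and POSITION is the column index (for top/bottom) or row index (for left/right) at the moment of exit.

Step 1: enter (3,0), '.' pass, move right to (3,1)
Step 2: enter (3,1), '.' pass, move right to (3,2)
Step 3: enter (3,2), '.' pass, move right to (3,3)
Step 4: enter (3,3), '.' pass, move right to (3,4)
Step 5: enter (3,4), '.' pass, move right to (3,5)
Step 6: enter (3,5), '/' deflects right->up, move up to (2,5)
Step 7: enter (2,5), '.' pass, move up to (1,5)
Step 8: enter (1,5), '/' deflects up->right, move right to (1,6)
Step 9: at (1,6) — EXIT via right edge, pos 1

Answer: right 1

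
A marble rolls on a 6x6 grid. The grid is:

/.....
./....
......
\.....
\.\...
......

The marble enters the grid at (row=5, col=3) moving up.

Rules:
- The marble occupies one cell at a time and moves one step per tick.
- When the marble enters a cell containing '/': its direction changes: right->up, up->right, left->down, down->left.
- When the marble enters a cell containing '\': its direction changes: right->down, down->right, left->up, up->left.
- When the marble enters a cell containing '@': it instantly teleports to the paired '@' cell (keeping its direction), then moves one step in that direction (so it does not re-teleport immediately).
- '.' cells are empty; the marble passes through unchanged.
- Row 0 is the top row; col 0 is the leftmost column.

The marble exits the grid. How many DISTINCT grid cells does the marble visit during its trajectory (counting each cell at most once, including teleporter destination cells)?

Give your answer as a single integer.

Step 1: enter (5,3), '.' pass, move up to (4,3)
Step 2: enter (4,3), '.' pass, move up to (3,3)
Step 3: enter (3,3), '.' pass, move up to (2,3)
Step 4: enter (2,3), '.' pass, move up to (1,3)
Step 5: enter (1,3), '.' pass, move up to (0,3)
Step 6: enter (0,3), '.' pass, move up to (-1,3)
Step 7: at (-1,3) — EXIT via top edge, pos 3
Distinct cells visited: 6 (path length 6)

Answer: 6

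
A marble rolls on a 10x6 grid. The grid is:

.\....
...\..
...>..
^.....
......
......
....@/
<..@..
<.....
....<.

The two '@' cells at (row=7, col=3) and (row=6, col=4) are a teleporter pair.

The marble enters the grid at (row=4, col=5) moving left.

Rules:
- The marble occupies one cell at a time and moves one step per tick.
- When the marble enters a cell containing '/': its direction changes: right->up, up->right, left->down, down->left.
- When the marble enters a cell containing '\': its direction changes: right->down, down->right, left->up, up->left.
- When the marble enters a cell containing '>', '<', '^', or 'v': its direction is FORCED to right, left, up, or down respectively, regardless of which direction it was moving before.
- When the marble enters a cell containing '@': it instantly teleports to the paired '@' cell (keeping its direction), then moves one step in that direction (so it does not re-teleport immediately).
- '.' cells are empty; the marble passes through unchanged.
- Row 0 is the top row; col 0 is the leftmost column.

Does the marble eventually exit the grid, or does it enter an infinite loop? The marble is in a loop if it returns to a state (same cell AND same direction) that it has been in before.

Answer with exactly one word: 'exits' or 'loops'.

Step 1: enter (4,5), '.' pass, move left to (4,4)
Step 2: enter (4,4), '.' pass, move left to (4,3)
Step 3: enter (4,3), '.' pass, move left to (4,2)
Step 4: enter (4,2), '.' pass, move left to (4,1)
Step 5: enter (4,1), '.' pass, move left to (4,0)
Step 6: enter (4,0), '.' pass, move left to (4,-1)
Step 7: at (4,-1) — EXIT via left edge, pos 4

Answer: exits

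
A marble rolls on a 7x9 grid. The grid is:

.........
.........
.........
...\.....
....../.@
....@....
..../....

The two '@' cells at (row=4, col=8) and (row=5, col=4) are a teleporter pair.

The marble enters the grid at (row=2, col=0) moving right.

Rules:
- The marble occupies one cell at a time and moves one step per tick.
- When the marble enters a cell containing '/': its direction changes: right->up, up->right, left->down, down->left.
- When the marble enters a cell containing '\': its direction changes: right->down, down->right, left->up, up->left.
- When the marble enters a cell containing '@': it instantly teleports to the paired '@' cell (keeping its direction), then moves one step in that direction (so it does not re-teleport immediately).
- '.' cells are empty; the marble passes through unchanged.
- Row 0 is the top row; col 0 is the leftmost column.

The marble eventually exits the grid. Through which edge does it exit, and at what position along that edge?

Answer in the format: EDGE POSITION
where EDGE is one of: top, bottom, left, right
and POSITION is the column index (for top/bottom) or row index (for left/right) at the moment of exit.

Step 1: enter (2,0), '.' pass, move right to (2,1)
Step 2: enter (2,1), '.' pass, move right to (2,2)
Step 3: enter (2,2), '.' pass, move right to (2,3)
Step 4: enter (2,3), '.' pass, move right to (2,4)
Step 5: enter (2,4), '.' pass, move right to (2,5)
Step 6: enter (2,5), '.' pass, move right to (2,6)
Step 7: enter (2,6), '.' pass, move right to (2,7)
Step 8: enter (2,7), '.' pass, move right to (2,8)
Step 9: enter (2,8), '.' pass, move right to (2,9)
Step 10: at (2,9) — EXIT via right edge, pos 2

Answer: right 2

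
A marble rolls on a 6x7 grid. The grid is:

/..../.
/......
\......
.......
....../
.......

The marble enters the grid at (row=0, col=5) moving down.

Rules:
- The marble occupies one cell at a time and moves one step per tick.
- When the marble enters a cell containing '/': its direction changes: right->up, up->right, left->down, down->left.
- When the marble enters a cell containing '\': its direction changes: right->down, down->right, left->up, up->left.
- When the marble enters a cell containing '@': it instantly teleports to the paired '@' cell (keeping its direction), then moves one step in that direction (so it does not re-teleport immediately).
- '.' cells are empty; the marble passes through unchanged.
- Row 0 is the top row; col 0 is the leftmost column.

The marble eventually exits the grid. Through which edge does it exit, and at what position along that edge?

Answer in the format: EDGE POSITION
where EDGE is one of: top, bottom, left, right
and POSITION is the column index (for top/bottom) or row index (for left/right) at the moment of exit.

Step 1: enter (0,5), '/' deflects down->left, move left to (0,4)
Step 2: enter (0,4), '.' pass, move left to (0,3)
Step 3: enter (0,3), '.' pass, move left to (0,2)
Step 4: enter (0,2), '.' pass, move left to (0,1)
Step 5: enter (0,1), '.' pass, move left to (0,0)
Step 6: enter (0,0), '/' deflects left->down, move down to (1,0)
Step 7: enter (1,0), '/' deflects down->left, move left to (1,-1)
Step 8: at (1,-1) — EXIT via left edge, pos 1

Answer: left 1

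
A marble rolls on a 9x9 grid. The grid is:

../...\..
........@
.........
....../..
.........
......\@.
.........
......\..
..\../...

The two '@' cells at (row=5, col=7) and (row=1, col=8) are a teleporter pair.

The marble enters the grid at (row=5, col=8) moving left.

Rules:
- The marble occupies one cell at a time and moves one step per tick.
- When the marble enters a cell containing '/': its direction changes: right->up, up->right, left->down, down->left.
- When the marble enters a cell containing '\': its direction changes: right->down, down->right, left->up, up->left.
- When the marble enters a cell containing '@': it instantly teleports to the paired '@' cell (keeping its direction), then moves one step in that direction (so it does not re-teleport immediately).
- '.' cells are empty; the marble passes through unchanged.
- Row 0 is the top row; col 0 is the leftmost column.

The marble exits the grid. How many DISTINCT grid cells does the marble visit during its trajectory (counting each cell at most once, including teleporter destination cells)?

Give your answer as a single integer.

Step 1: enter (5,8), '.' pass, move left to (5,7)
Step 2: enter (5,7), '@' teleport (5,7)->(1,8), also enter (1,8), move left to (1,7)
Step 3: enter (1,7), '.' pass, move left to (1,6)
Step 4: enter (1,6), '.' pass, move left to (1,5)
Step 5: enter (1,5), '.' pass, move left to (1,4)
Step 6: enter (1,4), '.' pass, move left to (1,3)
Step 7: enter (1,3), '.' pass, move left to (1,2)
Step 8: enter (1,2), '.' pass, move left to (1,1)
Step 9: enter (1,1), '.' pass, move left to (1,0)
Step 10: enter (1,0), '.' pass, move left to (1,-1)
Step 11: at (1,-1) — EXIT via left edge, pos 1
Distinct cells visited: 11 (path length 11)

Answer: 11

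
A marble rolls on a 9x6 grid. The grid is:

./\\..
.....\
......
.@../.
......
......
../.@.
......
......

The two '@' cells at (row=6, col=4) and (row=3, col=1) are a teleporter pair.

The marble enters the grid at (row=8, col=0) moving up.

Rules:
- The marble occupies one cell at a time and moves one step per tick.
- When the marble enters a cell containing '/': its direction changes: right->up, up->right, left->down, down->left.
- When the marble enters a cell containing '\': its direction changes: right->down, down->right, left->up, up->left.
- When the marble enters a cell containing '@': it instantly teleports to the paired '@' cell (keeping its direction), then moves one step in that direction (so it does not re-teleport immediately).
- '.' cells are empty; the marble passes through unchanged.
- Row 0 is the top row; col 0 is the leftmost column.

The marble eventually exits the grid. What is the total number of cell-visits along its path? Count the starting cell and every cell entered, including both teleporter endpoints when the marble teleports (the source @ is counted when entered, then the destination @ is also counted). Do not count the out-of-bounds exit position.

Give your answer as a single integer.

Step 1: enter (8,0), '.' pass, move up to (7,0)
Step 2: enter (7,0), '.' pass, move up to (6,0)
Step 3: enter (6,0), '.' pass, move up to (5,0)
Step 4: enter (5,0), '.' pass, move up to (4,0)
Step 5: enter (4,0), '.' pass, move up to (3,0)
Step 6: enter (3,0), '.' pass, move up to (2,0)
Step 7: enter (2,0), '.' pass, move up to (1,0)
Step 8: enter (1,0), '.' pass, move up to (0,0)
Step 9: enter (0,0), '.' pass, move up to (-1,0)
Step 10: at (-1,0) — EXIT via top edge, pos 0
Path length (cell visits): 9

Answer: 9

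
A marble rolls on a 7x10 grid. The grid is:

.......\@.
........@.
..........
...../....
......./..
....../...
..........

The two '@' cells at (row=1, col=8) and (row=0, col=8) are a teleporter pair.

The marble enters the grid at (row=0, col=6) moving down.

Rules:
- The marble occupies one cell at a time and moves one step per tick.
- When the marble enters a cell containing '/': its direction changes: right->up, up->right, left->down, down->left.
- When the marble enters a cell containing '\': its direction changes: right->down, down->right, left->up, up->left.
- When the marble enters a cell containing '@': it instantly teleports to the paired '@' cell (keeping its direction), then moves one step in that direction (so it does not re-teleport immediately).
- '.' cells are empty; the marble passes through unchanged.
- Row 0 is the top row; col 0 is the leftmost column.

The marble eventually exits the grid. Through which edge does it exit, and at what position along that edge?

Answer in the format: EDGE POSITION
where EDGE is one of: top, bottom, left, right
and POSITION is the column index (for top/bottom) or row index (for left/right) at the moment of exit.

Step 1: enter (0,6), '.' pass, move down to (1,6)
Step 2: enter (1,6), '.' pass, move down to (2,6)
Step 3: enter (2,6), '.' pass, move down to (3,6)
Step 4: enter (3,6), '.' pass, move down to (4,6)
Step 5: enter (4,6), '.' pass, move down to (5,6)
Step 6: enter (5,6), '/' deflects down->left, move left to (5,5)
Step 7: enter (5,5), '.' pass, move left to (5,4)
Step 8: enter (5,4), '.' pass, move left to (5,3)
Step 9: enter (5,3), '.' pass, move left to (5,2)
Step 10: enter (5,2), '.' pass, move left to (5,1)
Step 11: enter (5,1), '.' pass, move left to (5,0)
Step 12: enter (5,0), '.' pass, move left to (5,-1)
Step 13: at (5,-1) — EXIT via left edge, pos 5

Answer: left 5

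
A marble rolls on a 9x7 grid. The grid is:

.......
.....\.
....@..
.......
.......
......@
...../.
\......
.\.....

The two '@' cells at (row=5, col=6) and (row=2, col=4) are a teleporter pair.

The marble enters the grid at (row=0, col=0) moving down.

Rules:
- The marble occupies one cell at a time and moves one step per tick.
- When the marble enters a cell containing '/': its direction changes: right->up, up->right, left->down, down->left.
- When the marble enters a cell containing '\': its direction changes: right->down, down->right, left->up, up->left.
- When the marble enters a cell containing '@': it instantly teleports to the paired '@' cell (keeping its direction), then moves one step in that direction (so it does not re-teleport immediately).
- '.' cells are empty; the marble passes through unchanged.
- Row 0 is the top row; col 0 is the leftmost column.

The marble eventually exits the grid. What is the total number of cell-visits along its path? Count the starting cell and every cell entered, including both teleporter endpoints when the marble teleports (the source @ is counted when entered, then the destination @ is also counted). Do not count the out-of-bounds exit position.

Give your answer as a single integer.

Step 1: enter (0,0), '.' pass, move down to (1,0)
Step 2: enter (1,0), '.' pass, move down to (2,0)
Step 3: enter (2,0), '.' pass, move down to (3,0)
Step 4: enter (3,0), '.' pass, move down to (4,0)
Step 5: enter (4,0), '.' pass, move down to (5,0)
Step 6: enter (5,0), '.' pass, move down to (6,0)
Step 7: enter (6,0), '.' pass, move down to (7,0)
Step 8: enter (7,0), '\' deflects down->right, move right to (7,1)
Step 9: enter (7,1), '.' pass, move right to (7,2)
Step 10: enter (7,2), '.' pass, move right to (7,3)
Step 11: enter (7,3), '.' pass, move right to (7,4)
Step 12: enter (7,4), '.' pass, move right to (7,5)
Step 13: enter (7,5), '.' pass, move right to (7,6)
Step 14: enter (7,6), '.' pass, move right to (7,7)
Step 15: at (7,7) — EXIT via right edge, pos 7
Path length (cell visits): 14

Answer: 14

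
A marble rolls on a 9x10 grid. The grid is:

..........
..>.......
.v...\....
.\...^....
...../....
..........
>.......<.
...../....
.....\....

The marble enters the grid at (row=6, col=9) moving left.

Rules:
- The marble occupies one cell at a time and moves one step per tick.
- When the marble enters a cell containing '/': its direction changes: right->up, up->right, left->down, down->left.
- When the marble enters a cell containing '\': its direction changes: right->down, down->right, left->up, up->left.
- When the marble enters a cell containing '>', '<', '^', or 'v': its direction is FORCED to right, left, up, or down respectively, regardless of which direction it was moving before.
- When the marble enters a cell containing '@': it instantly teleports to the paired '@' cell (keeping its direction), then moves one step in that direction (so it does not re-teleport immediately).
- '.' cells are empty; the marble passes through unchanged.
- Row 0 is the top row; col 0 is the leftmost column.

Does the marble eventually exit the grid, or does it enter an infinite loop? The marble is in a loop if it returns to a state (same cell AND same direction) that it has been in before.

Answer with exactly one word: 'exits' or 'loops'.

Step 1: enter (6,9), '.' pass, move left to (6,8)
Step 2: enter (6,8), '<' forces left->left, move left to (6,7)
Step 3: enter (6,7), '.' pass, move left to (6,6)
Step 4: enter (6,6), '.' pass, move left to (6,5)
Step 5: enter (6,5), '.' pass, move left to (6,4)
Step 6: enter (6,4), '.' pass, move left to (6,3)
Step 7: enter (6,3), '.' pass, move left to (6,2)
Step 8: enter (6,2), '.' pass, move left to (6,1)
Step 9: enter (6,1), '.' pass, move left to (6,0)
Step 10: enter (6,0), '>' forces left->right, move right to (6,1)
Step 11: enter (6,1), '.' pass, move right to (6,2)
Step 12: enter (6,2), '.' pass, move right to (6,3)
Step 13: enter (6,3), '.' pass, move right to (6,4)
Step 14: enter (6,4), '.' pass, move right to (6,5)
Step 15: enter (6,5), '.' pass, move right to (6,6)
Step 16: enter (6,6), '.' pass, move right to (6,7)
Step 17: enter (6,7), '.' pass, move right to (6,8)
Step 18: enter (6,8), '<' forces right->left, move left to (6,7)
Step 19: at (6,7) dir=left — LOOP DETECTED (seen before)

Answer: loops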